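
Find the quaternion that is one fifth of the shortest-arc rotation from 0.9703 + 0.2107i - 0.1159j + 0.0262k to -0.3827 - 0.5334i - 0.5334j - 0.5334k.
0.9361 + 0.3144i + 0.0311j + 0.1544k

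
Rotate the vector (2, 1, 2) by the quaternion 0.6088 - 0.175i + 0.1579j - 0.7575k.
(1.387, -2.216, 1.471)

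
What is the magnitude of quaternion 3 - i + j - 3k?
√20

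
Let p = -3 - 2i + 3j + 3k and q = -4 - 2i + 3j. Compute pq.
-1 + 5i - 27j - 12k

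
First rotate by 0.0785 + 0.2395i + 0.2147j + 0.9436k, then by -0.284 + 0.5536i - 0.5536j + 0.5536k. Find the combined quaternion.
-0.5584 - 0.6658i - 0.4942j + 0.0269k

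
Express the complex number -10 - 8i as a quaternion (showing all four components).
-10 - 8i + 0j + 0k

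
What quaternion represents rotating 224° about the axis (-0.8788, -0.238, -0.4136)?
-0.3746 - 0.8148i - 0.2207j - 0.3835k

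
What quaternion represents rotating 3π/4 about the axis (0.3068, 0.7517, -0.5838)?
0.3827 + 0.2834i + 0.6945j - 0.5394k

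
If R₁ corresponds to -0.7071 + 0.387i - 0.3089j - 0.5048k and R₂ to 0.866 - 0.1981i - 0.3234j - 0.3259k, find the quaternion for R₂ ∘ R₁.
-0.8001 + 0.5378i - 0.265j - 0.0204k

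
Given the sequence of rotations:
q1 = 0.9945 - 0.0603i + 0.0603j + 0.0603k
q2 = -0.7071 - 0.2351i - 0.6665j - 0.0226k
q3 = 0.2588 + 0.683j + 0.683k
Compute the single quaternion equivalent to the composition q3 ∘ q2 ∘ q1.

q2 · q1 = -0.6758 - 0.23i - 0.6899j - 0.1195k
q3 · q2 · q1 = 0.3779 + 0.3301i - 0.7972j - 0.3354k
0.3779 + 0.3301i - 0.7972j - 0.3354k


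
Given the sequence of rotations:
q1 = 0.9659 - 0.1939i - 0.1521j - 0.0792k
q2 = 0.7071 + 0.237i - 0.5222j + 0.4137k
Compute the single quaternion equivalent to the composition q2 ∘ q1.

q2 · q1 = 0.6823 + 0.1961i - 0.6734j + 0.2063k
0.6823 + 0.1961i - 0.6734j + 0.2063k


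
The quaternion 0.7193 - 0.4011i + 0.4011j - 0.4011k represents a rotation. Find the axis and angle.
axis = (-√3/3, √3/3, -√3/3), θ = 88°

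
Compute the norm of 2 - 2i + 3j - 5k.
√42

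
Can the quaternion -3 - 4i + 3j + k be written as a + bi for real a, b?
No. The quaternion -3 - 4i + 3j + k has j-coefficient y = 3 and k-coefficient z = 1, not both zero, so it does not lie in the complex subalgebra spanned by 1 and i.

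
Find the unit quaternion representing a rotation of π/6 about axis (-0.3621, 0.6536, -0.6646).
0.9659 - 0.0937i + 0.1692j - 0.172k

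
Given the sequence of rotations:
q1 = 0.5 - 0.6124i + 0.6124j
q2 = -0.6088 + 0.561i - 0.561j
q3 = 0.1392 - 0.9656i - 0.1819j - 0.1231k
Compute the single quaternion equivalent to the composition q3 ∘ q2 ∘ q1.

q2 · q1 = 0.3827 + 0.6533i - 0.6533j
q3 · q2 · q1 = 0.5653 - 0.359i - 0.241j + 0.7026k
0.5653 - 0.359i - 0.241j + 0.7026k


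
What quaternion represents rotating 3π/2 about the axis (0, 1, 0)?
-0.7071 + 0.7071j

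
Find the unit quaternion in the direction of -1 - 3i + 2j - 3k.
-0.2085 - 0.6255i + 0.417j - 0.6255k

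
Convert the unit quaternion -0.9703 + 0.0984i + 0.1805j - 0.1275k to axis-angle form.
axis = (0.4068, 0.7462, -0.5271), θ = 332°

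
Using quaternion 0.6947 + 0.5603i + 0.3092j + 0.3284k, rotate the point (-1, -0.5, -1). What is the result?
(-1.336, -0.306, -0.61)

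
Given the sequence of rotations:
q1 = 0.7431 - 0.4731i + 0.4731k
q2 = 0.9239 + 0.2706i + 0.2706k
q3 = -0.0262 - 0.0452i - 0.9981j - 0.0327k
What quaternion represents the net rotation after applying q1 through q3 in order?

q2 · q1 = 0.6866 - 0.236i - 0.256j + 0.6382k
q3 · q2 · q1 = -0.2633 - 0.6702i - 0.642j - 0.2632k
-0.2633 - 0.6702i - 0.642j - 0.2632k


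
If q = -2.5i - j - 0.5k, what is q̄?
2.5i + j + 0.5k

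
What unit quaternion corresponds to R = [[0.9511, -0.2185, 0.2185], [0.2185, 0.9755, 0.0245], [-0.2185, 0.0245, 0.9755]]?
0.9877 + 0.1106j + 0.1106k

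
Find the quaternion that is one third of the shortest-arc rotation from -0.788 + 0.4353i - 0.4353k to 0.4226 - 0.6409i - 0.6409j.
-0.7293 + 0.5571i + 0.2426j - 0.3145k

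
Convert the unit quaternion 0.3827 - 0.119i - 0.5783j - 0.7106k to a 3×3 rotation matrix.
[[-0.6788, 0.6815, -0.2735], [-0.4063, -0.0382, 0.913], [0.6118, 0.7308, 0.3028]]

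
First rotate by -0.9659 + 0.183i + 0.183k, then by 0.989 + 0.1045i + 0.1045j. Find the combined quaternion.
-0.9744 + 0.0992i - 0.1201j + 0.1619k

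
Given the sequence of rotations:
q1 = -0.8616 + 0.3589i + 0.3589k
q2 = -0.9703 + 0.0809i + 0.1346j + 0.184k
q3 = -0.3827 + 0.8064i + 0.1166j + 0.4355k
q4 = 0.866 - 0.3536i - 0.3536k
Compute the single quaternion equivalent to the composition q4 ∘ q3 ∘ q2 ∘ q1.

q2 · q1 = 0.7409 - 0.3696i - 0.079j - 0.5551k
q3 · q2 · q1 = 0.2655 + 0.7086i + 0.4033j + 0.5145k
q4 · q3 · q2 · q1 = 0.6624 + 0.6624i + 0.2806j + 0.2091k
0.6624 + 0.6624i + 0.2806j + 0.2091k


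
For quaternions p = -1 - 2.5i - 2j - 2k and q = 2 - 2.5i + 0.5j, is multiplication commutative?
No: pq = -7.25 - 1.5i + 0.5j - 10.25k ≠ -7.25 - 3.5i - 9.5j + 2.25k = qp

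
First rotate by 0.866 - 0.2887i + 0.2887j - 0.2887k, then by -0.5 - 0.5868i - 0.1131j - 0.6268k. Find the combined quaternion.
-0.7507 - 0.1502i - 0.2307j - 0.6005k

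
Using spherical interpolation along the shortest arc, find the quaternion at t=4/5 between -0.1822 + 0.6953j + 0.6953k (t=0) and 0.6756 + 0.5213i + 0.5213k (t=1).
0.5588 + 0.4692i + 0.1881j + 0.6574k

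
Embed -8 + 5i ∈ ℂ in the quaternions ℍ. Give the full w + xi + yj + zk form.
-8 + 5i + 0j + 0k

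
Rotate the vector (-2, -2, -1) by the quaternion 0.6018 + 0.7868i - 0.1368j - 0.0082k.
(-1.337, 1.872, -1.926)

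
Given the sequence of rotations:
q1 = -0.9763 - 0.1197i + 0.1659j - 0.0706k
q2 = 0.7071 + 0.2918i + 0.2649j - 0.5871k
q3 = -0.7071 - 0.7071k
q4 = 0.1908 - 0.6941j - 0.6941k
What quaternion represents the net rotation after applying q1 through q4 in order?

q2 · q1 = -0.7408 - 0.2908i - 0.0504j + 0.6034k
q3 · q2 · q1 = 0.9505 + 0.17i + 0.2413j + 0.0972k
q4 · q3 · q2 · q1 = 0.4163 + 0.1325i - 0.7317j - 0.5232k
0.4163 + 0.1325i - 0.7317j - 0.5232k


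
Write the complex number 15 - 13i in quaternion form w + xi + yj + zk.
15 - 13i + 0j + 0k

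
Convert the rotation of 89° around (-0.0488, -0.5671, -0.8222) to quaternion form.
0.7133 - 0.0342i - 0.3975j - 0.5763k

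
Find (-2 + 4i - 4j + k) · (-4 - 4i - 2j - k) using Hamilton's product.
17 - 2i + 20j - 26k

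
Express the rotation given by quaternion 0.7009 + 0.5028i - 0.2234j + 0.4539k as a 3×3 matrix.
[[0.4881, -0.8609, 0.1433], [0.4116, 0.0823, -0.9076], [0.7696, 0.502, 0.3946]]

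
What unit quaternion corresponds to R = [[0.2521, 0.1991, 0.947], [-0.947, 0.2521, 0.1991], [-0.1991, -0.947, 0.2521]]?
0.6626 - 0.4324i + 0.4324j - 0.4324k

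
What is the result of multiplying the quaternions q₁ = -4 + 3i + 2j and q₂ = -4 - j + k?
18 - 10i - 7j - 7k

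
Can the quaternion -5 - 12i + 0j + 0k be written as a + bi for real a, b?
Yes. The quaternion -5 - 12i has j- and k-coefficients y = z = 0, so it lies in the complex subalgebra spanned by 1 and i.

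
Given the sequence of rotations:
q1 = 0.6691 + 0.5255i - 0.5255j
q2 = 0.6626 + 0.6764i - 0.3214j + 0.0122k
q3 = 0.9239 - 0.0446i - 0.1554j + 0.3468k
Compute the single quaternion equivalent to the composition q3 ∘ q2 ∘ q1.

q2 · q1 = -0.081 + 0.8072i - 0.5568j - 0.1784k
q3 · q2 · q1 = -0.0635 + 0.9702i - 0.2299j - 0.0426k
-0.0635 + 0.9702i - 0.2299j - 0.0426k


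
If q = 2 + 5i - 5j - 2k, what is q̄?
2 - 5i + 5j + 2k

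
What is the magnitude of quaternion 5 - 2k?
√29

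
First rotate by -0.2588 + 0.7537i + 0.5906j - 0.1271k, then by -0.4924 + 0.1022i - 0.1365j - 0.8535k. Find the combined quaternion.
0.0225 + 0.1239i - 0.8858j + 0.4467k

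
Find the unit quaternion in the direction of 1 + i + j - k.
0.5 + 0.5i + 0.5j - 0.5k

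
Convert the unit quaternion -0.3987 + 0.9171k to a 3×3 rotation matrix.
[[-0.6821, 0.7313, 0], [-0.7313, -0.6821, 0], [0, 0, 1]]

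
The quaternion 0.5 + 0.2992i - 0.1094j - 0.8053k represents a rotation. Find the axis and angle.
axis = (0.3455, -0.1263, -0.9299), θ = 2π/3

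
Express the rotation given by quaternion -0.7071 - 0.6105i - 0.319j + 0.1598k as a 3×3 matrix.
[[0.7454, 0.6155, 0.256], [0.1635, 0.2035, -0.9653], [-0.6462, 0.7614, 0.0511]]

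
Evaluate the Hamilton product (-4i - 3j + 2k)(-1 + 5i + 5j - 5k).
45 + 9i - 7j - 7k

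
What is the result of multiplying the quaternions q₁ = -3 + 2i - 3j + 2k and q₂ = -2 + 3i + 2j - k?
8 - 14i + 8j + 12k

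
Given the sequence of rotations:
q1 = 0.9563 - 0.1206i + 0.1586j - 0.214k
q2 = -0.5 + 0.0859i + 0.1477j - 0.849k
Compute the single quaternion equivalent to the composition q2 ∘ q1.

q2 · q1 = -0.6729 + 0.2455i + 0.1827j - 0.6735k
-0.6729 + 0.2455i + 0.1827j - 0.6735k


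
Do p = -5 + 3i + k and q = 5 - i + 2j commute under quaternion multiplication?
No: pq = -22 + 18i - 11j + 11k ≠ -22 + 22i - 9j - k = qp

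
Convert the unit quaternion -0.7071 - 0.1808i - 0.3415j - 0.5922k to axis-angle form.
axis = (-0.2557, -0.4829, -0.8375), θ = 3π/2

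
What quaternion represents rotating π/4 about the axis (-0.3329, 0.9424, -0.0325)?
0.9239 - 0.1274i + 0.3606j - 0.0124k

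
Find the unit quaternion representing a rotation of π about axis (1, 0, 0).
i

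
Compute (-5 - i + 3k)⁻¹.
-0.1429 + 0.0286i - 0.0857k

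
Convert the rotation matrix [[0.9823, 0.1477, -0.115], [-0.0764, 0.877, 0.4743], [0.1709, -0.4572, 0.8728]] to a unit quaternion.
0.9659 - 0.2411i - 0.074j - 0.058k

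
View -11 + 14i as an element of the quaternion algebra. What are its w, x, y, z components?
-11 + 14i + 0j + 0k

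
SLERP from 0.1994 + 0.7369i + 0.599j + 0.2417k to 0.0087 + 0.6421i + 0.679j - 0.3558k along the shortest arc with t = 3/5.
0.0902 + 0.7165i + 0.6811j - 0.1209k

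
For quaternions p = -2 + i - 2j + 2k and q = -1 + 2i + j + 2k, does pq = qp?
No: pq = -2 - 11i + 2j - k ≠ -2 + i - 2j - 11k = qp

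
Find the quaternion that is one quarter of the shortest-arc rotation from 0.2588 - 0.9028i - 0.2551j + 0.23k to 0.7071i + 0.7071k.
0.2123 - 0.9542i - 0.2093j - 0.0247k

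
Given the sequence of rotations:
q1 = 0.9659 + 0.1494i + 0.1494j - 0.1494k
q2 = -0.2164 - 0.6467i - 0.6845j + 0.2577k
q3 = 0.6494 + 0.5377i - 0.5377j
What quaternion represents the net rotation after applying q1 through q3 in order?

q2 · q1 = 0.0284 - 0.5932i - 0.7516j + 0.2869k
q3 · q2 · q1 = -0.0667 - 0.5242i - 0.6576j - 0.5368k
-0.0667 - 0.5242i - 0.6576j - 0.5368k


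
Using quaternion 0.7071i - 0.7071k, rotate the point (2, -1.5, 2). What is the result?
(-2, 1.5, -2)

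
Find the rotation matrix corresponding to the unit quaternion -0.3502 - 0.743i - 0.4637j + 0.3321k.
[[0.3494, 0.9217, -0.1687], [0.4565, -0.3247, -0.8284], [-0.8183, 0.2124, -0.5341]]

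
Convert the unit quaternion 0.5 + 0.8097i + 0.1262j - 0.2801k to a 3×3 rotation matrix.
[[0.8112, 0.4845, -0.3274], [-0.0757, -0.4681, -0.8804], [-0.5798, 0.739, -0.3431]]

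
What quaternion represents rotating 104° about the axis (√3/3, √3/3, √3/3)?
0.6157 + 0.455i + 0.455j + 0.455k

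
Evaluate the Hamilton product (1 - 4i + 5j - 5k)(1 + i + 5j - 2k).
-30 + 12i - 3j - 32k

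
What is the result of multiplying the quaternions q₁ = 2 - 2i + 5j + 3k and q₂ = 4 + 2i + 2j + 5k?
-13 + 15i + 40j + 8k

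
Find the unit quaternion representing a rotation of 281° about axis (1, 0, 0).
-0.7716 + 0.6361i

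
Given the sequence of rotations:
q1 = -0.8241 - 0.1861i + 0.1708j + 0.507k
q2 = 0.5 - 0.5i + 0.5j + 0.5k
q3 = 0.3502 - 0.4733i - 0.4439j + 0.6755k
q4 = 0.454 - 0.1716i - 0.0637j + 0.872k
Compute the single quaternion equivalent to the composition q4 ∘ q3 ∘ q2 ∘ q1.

q2 · q1 = -0.844 + 0.4871i - 0.1662j - 0.1509k
q3 · q2 · q1 = -0.0369 + 0.7493i + 0.5741j - 0.3281k
q4 · q3 · q2 · q1 = 0.4345 - 0.1332i + 0.8601j - 0.2319k
0.4345 - 0.1332i + 0.8601j - 0.2319k


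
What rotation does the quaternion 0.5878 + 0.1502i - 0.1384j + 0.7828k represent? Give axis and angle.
axis = (0.1857, -0.1711, 0.9676), θ = 108°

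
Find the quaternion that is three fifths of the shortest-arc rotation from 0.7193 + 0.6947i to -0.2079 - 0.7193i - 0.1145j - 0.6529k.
0.4559 + 0.7782i + 0.0746j + 0.4254k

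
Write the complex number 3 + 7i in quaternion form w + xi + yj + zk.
3 + 7i + 0j + 0k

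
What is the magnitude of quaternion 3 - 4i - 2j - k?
√30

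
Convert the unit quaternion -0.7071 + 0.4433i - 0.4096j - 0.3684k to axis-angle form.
axis = (0.6269, -0.5793, -0.521), θ = 3π/2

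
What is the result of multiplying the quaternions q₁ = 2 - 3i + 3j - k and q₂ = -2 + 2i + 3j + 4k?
-3 + 25i + 10j - 5k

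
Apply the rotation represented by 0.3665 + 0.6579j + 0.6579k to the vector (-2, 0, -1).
(0.98, -1.83, 0.83)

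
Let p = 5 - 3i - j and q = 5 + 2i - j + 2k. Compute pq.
30 - 7i - 4j + 15k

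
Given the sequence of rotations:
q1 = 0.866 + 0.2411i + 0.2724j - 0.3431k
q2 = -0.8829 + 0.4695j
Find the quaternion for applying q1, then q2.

q2 · q1 = -0.8925 - 0.374i + 0.1661j + 0.1897k
-0.8925 - 0.374i + 0.1661j + 0.1897k


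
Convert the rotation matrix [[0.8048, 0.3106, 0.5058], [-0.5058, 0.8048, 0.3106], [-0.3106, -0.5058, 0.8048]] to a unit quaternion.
0.9239 - 0.2209i + 0.2209j - 0.2209k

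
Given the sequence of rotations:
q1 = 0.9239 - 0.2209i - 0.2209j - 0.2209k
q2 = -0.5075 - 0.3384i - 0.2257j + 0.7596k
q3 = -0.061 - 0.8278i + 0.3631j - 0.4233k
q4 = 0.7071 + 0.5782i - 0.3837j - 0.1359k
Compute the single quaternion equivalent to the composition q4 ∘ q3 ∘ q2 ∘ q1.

q2 · q1 = -0.4257 + 0.0171i - 0.339j + 0.8388k
q3 · q2 · q1 = 0.5183 + 0.5124i + 0.5532j + 0.4034k
q4 · q3 · q2 · q1 = 0.3373 + 0.5824i - 0.1106j + 0.7313k
0.3373 + 0.5824i - 0.1106j + 0.7313k


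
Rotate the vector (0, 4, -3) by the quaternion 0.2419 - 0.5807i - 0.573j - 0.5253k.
(2.68, -3.554, 2.277)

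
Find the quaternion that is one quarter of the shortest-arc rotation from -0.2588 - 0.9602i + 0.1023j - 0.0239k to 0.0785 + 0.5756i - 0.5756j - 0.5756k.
-0.229 - 0.9306i + 0.2458j + 0.1451k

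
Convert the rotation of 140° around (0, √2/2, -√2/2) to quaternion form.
0.342 + 0.6645j - 0.6645k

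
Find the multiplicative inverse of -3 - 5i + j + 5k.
-0.05 + 0.0833i - 0.0167j - 0.0833k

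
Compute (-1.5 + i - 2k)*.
-1.5 - i + 2k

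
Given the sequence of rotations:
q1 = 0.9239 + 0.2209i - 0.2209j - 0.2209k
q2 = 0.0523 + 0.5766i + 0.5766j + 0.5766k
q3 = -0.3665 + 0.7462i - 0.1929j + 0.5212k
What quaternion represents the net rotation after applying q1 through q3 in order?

q2 · q1 = 0.1757 + 0.5443i + 0.7759j + 0.2664k
q3 · q2 · q1 = -0.4597 - 0.5242i - 0.2334j + 0.6779k
-0.4597 - 0.5242i - 0.2334j + 0.6779k


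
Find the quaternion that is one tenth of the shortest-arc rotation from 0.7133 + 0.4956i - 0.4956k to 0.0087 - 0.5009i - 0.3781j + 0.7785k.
0.6582 + 0.5153i + 0.0433j - 0.5471k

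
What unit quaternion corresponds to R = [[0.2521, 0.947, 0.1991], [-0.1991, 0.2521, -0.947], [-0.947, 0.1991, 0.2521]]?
0.6626 + 0.4324i + 0.4324j - 0.4324k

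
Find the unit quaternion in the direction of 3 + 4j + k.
0.5883 + 0.7845j + 0.1961k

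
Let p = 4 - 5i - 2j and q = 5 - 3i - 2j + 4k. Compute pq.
1 - 45i + 2j + 20k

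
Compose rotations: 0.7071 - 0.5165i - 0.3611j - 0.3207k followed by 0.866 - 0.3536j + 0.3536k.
0.5981 - 0.2062i - 0.7454j - 0.2103k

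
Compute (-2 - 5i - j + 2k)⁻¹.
-0.0588 + 0.1471i + 0.0294j - 0.0588k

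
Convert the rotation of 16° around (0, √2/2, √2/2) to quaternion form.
0.9903 + 0.0984j + 0.0984k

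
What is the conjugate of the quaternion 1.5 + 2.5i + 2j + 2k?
1.5 - 2.5i - 2j - 2k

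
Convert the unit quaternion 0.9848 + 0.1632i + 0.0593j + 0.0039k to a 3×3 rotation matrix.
[[0.9929, 0.0117, 0.1181], [0.027, 0.9467, -0.321], [-0.1155, 0.3219, 0.9397]]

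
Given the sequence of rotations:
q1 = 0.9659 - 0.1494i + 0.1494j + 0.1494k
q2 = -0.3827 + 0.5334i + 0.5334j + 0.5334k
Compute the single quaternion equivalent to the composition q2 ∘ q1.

q2 · q1 = -0.4493 + 0.5724i + 0.2987j + 0.6174k
-0.4493 + 0.5724i + 0.2987j + 0.6174k


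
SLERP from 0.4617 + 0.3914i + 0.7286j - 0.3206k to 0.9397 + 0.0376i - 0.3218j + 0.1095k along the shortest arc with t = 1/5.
0.6832 + 0.3673i + 0.5744j - 0.2617k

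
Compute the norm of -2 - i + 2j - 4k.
5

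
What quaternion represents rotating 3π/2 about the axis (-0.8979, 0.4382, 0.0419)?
-0.7071 - 0.6349i + 0.3099j + 0.0296k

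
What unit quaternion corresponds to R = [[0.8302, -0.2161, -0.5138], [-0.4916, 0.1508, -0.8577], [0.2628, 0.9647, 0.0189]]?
0.7071 + 0.6443i - 0.2746j - 0.0974k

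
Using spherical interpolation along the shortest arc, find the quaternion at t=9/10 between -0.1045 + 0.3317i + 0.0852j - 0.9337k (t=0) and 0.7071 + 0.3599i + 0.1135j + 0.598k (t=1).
-0.673 - 0.2961i - 0.0957j - 0.671k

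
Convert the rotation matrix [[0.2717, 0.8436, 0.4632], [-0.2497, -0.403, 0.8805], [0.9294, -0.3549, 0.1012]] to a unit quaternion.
-0.4924 + 0.6272i + 0.2367j + 0.5551k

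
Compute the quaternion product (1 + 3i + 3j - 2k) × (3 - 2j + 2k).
13 + 11i + j - 10k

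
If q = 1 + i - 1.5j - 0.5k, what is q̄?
1 - i + 1.5j + 0.5k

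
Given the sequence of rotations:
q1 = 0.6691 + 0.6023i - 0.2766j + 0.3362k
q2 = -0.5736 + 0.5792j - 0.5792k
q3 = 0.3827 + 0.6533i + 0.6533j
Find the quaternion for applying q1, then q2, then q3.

q2 · q1 = -0.0289 - 0.311i + 0.1973j - 0.9292k
q3 · q2 · q1 = 0.0632 - 0.7449i + 0.6637j - 0.0235k
0.0632 - 0.7449i + 0.6637j - 0.0235k


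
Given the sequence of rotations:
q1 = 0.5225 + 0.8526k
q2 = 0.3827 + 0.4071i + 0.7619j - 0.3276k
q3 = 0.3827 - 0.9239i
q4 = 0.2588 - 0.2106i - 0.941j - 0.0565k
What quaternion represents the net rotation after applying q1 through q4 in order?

q2 · q1 = 0.4793 + 0.8623i + 0.051j + 0.1551k
q3 · q2 · q1 = 0.9801 - 0.1128i + 0.1628j + 0.0122k
q4 · q3 · q2 · q1 = 0.3838 - 0.2379i - 0.8712j - 0.1926k
0.3838 - 0.2379i - 0.8712j - 0.1926k


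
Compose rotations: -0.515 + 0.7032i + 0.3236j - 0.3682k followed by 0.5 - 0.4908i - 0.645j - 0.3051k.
0.184 + 0.9406i + 0.0987j + 0.2678k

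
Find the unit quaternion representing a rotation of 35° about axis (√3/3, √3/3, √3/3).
0.9537 + 0.1736i + 0.1736j + 0.1736k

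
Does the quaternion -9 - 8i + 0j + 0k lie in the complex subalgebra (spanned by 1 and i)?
Yes. The quaternion -9 - 8i has j- and k-coefficients y = z = 0, so it lies in the complex subalgebra spanned by 1 and i.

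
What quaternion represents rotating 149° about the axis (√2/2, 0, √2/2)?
0.2672 + 0.6814i + 0.6814k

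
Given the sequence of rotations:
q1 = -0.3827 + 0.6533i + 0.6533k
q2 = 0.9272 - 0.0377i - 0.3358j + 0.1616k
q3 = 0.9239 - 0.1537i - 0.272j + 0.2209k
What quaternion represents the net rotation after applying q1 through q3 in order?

q2 · q1 = -0.4358 + 0.4008i + 0.2587j + 0.7633k
q3 · q2 · q1 = -0.4393 + 0.1725i + 0.5634j + 0.6782k
-0.4393 + 0.1725i + 0.5634j + 0.6782k


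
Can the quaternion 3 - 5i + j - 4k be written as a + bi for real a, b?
No. The quaternion 3 - 5i + j - 4k has j-coefficient y = 1 and k-coefficient z = -4, not both zero, so it does not lie in the complex subalgebra spanned by 1 and i.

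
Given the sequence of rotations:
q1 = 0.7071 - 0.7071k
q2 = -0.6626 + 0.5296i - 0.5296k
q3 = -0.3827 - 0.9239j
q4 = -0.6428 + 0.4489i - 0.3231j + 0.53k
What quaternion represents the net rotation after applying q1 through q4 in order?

q2 · q1 = -0.843 + 0.3745i + 0.3745j + 0.094k
q3 · q2 · q1 = 0.6686 - 0.2302i + 0.6355j + 0.31k
q4 · q3 · q2 · q1 = -0.2854 + 0.0111i - 0.8857j + 0.366k
-0.2854 + 0.0111i - 0.8857j + 0.366k


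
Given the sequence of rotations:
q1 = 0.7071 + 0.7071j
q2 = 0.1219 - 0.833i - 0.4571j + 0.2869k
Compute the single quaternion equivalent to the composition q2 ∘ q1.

q2 · q1 = 0.4094 - 0.7919i - 0.237j - 0.3861k
0.4094 - 0.7919i - 0.237j - 0.3861k


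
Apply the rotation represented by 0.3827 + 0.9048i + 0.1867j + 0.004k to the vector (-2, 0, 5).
(-1.11, -4.137, -3.264)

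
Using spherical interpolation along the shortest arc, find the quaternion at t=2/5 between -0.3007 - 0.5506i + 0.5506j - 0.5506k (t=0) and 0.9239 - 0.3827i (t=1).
-0.7605 - 0.216i + 0.433j - 0.433k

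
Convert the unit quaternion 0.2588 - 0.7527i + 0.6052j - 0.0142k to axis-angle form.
axis = (-0.7792, 0.6265, -0.0147), θ = 5π/6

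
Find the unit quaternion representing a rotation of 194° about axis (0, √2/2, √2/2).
-0.1219 + 0.7018j + 0.7018k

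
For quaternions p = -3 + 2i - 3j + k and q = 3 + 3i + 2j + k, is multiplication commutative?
No: pq = -10 - 8i - 14j + 13k ≠ -10 + 2i - 16j - 13k = qp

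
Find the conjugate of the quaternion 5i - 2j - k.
-5i + 2j + k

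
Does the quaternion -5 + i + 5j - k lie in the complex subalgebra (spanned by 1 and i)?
No. The quaternion -5 + i + 5j - k has j-coefficient y = 5 and k-coefficient z = -1, not both zero, so it does not lie in the complex subalgebra spanned by 1 and i.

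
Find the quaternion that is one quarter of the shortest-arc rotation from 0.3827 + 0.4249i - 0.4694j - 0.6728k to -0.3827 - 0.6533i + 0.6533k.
0.393 + 0.496i - 0.3594j - 0.6858k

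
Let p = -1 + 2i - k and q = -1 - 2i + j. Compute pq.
5 + i + j + 3k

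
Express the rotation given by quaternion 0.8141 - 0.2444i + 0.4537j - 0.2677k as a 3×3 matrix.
[[0.445, 0.2141, 0.8696], [-0.6576, 0.7372, 0.155], [-0.6079, -0.6408, 0.4688]]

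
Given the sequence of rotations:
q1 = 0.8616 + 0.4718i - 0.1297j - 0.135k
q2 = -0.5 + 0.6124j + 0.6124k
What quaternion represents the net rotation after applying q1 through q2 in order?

q2 · q1 = -0.2687 - 0.2391i + 0.8814j + 0.3062k
-0.2687 - 0.2391i + 0.8814j + 0.3062k


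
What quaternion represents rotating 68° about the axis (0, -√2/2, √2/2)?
0.829 - 0.3954j + 0.3954k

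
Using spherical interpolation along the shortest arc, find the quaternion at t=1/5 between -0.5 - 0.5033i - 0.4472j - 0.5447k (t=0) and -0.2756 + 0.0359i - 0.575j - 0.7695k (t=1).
-0.4696 - 0.4055i - 0.4903j - 0.6121k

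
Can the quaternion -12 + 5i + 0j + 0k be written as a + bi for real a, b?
Yes. The quaternion -12 + 5i has j- and k-coefficients y = z = 0, so it lies in the complex subalgebra spanned by 1 and i.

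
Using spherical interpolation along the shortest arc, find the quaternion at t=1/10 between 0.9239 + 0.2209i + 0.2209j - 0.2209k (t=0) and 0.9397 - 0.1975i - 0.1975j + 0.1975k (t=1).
0.9497 + 0.1808i + 0.1808j - 0.1808k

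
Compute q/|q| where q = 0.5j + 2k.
0.2425j + 0.9701k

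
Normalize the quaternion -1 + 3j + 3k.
-0.2294 + 0.6882j + 0.6882k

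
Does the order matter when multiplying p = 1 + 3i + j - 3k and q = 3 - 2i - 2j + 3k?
Yes: pq = 20 + 4i - 2j - 10k ≠ 20 + 10i + 4j - 2k = qp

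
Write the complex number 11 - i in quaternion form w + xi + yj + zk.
11 - i + 0j + 0k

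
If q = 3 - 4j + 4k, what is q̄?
3 + 4j - 4k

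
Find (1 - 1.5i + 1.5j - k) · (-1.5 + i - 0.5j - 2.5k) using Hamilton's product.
-1.75 - i - 7.5j - 1.75k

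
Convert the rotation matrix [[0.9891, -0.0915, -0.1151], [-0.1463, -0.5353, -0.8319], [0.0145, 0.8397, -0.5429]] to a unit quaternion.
0.4772 + 0.8757i - 0.0679j - 0.0287k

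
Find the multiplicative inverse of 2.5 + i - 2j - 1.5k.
0.1852 - 0.0741i + 0.1481j + 0.1111k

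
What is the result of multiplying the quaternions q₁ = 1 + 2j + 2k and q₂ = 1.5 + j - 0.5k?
0.5 - 3i + 4j + 2.5k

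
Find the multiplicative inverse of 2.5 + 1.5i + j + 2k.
0.1852 - 0.1111i - 0.0741j - 0.1481k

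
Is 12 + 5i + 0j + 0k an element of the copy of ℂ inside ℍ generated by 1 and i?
Yes. The quaternion 12 + 5i has j- and k-coefficients y = z = 0, so it lies in the complex subalgebra spanned by 1 and i.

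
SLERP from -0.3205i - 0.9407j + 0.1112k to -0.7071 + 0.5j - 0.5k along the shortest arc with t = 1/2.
0.4048 - 0.1835i - 0.8247j + 0.3499k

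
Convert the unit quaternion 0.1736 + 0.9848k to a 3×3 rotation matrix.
[[-0.9397, -0.3419, 0], [0.3419, -0.9397, 0], [0, 0, 1]]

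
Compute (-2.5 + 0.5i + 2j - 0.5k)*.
-2.5 - 0.5i - 2j + 0.5k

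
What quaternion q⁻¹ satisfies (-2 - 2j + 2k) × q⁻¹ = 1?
-0.1667 + 0.1667j - 0.1667k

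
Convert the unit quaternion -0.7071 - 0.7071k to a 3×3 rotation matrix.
[[0, -1, 0], [1, 0, 0], [0, 0, 1]]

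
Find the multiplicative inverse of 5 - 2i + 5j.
0.0926 + 0.037i - 0.0926j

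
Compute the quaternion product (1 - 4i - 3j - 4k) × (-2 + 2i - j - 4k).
-13 + 18i - 19j + 14k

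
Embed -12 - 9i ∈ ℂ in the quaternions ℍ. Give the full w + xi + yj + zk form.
-12 - 9i + 0j + 0k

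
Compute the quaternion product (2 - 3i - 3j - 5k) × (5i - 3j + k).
11 - 8i - 28j + 26k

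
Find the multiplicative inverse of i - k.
-0.5i + 0.5k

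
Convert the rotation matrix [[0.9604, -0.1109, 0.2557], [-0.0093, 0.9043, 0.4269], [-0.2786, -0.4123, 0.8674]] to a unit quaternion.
0.9659 - 0.2172i + 0.1383j + 0.0263k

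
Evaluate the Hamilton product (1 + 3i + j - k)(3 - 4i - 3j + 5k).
23 + 7i - 11j - 3k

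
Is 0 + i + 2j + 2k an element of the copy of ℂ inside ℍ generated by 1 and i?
No. The quaternion i + 2j + 2k has j-coefficient y = 2 and k-coefficient z = 2, not both zero, so it does not lie in the complex subalgebra spanned by 1 and i.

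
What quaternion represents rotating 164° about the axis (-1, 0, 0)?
0.1392 - 0.9903i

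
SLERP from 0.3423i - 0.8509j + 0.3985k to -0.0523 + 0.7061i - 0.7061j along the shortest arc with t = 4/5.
-0.0427 + 0.6483i - 0.7555j + 0.084k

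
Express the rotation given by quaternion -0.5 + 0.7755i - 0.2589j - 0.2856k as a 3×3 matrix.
[[0.7028, -0.6872, -0.1841], [-0.116, -0.3659, 0.9234], [-0.7019, -0.6276, -0.3369]]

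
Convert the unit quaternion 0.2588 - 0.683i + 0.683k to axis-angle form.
axis = (-√2/2, 0, √2/2), θ = 5π/6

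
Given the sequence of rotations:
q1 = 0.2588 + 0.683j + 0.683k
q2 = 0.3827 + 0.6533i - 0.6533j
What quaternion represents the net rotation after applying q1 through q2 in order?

q2 · q1 = 0.5452 - 0.2771i - 0.3539j + 0.7076k
0.5452 - 0.2771i - 0.3539j + 0.7076k


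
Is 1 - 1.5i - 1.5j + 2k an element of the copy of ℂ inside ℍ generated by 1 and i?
No. The quaternion 1 - 1.5i - 1.5j + 2k has j-coefficient y = -1.5 and k-coefficient z = 2, not both zero, so it does not lie in the complex subalgebra spanned by 1 and i.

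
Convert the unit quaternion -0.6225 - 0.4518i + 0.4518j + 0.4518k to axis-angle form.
axis = (-√3/3, √3/3, √3/3), θ = 257°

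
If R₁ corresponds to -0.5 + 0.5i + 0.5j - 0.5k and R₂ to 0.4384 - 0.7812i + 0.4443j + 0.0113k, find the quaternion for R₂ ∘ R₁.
-0.0451 + 0.382i - 0.3879j - 0.8376k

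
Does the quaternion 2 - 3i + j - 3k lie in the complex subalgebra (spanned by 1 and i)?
No. The quaternion 2 - 3i + j - 3k has j-coefficient y = 1 and k-coefficient z = -3, not both zero, so it does not lie in the complex subalgebra spanned by 1 and i.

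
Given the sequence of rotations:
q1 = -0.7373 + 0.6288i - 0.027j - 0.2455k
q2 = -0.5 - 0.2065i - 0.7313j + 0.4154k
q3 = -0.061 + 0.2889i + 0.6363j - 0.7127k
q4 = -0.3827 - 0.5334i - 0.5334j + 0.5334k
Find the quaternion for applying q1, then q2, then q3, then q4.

q2 · q1 = 0.5807 + 0.0286i + 0.7632j + 0.2819k
q3 · q2 · q1 = -0.3284 + 0.8893i + 0.2211j - 0.2288k
q4 · q3 · q2 · q1 = 0.84 - 0.1611i + 0.4429j + 0.2688k
0.84 - 0.1611i + 0.4429j + 0.2688k


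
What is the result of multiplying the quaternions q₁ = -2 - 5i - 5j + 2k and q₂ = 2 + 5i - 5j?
-4 - 10i + 10j + 54k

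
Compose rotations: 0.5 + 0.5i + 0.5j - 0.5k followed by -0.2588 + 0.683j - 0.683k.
-0.8124 - 0.1294i - 0.1294j - 0.5536k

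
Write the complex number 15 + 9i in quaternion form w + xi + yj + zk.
15 + 9i + 0j + 0k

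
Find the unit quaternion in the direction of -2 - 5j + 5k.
-0.2722 - 0.6804j + 0.6804k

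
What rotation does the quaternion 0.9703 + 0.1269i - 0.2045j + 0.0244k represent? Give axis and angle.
axis = (0.5246, -0.8454, 0.1009), θ = 28°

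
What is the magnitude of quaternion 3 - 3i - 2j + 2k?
√26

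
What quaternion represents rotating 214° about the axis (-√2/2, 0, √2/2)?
-0.2924 - 0.6762i + 0.6762k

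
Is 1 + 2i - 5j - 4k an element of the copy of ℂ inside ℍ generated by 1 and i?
No. The quaternion 1 + 2i - 5j - 4k has j-coefficient y = -5 and k-coefficient z = -4, not both zero, so it does not lie in the complex subalgebra spanned by 1 and i.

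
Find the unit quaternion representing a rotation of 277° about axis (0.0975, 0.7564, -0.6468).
-0.749 + 0.0646i + 0.5012j - 0.4286k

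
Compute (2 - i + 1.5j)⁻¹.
0.2759 + 0.1379i - 0.2069j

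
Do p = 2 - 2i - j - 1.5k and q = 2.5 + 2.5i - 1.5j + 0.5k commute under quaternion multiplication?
No: pq = 9.25 - 2.75i - 8.25j + 2.75k ≠ 9.25 + 2.75i - 2.75j - 8.25k = qp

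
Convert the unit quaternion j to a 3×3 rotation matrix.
[[-1, 0, 0], [0, 1, 0], [0, 0, -1]]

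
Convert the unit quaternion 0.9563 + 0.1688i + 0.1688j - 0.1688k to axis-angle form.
axis = (√3/3, √3/3, -√3/3), θ = 34°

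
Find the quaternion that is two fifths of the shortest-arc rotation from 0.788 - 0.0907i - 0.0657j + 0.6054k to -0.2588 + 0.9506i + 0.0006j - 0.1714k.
0.6786 - 0.5286i - 0.0463j + 0.5079k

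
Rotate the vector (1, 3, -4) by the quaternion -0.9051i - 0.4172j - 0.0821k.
(2.31, -1.474, 4.3)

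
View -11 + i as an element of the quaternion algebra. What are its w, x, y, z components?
-11 + i + 0j + 0k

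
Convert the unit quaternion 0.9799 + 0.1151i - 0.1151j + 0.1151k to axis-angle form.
axis = (√3/3, -√3/3, √3/3), θ = 23°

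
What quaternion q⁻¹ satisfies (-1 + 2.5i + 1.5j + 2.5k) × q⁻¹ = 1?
-0.0635 - 0.1587i - 0.0952j - 0.1587k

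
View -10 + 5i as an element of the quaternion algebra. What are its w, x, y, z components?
-10 + 5i + 0j + 0k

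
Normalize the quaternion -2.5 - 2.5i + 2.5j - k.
-0.5625 - 0.5625i + 0.5625j - 0.225k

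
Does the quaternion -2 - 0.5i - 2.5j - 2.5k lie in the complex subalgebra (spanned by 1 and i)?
No. The quaternion -2 - 0.5i - 2.5j - 2.5k has j-coefficient y = -2.5 and k-coefficient z = -2.5, not both zero, so it does not lie in the complex subalgebra spanned by 1 and i.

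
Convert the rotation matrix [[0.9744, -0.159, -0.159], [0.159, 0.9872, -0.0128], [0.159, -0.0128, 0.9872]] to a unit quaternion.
0.9936 - 0.08j + 0.08k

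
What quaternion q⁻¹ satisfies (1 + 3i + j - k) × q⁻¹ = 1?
0.0833 - 0.25i - 0.0833j + 0.0833k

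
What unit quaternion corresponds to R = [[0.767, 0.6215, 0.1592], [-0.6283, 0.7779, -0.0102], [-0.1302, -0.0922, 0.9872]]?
0.9397 - 0.0218i + 0.077j - 0.3325k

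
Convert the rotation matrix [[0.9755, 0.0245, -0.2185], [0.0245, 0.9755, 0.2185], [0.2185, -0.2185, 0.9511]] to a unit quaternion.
0.9877 - 0.1106i - 0.1106j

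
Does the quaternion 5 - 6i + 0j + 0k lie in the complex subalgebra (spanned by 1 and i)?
Yes. The quaternion 5 - 6i has j- and k-coefficients y = z = 0, so it lies in the complex subalgebra spanned by 1 and i.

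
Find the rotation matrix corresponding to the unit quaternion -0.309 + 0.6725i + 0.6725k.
[[0.0955, 0.4156, 0.9045], [-0.4156, -0.809, 0.4156], [0.9045, -0.4156, 0.0955]]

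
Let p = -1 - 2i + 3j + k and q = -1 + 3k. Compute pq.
-2 + 11i + 3j - 4k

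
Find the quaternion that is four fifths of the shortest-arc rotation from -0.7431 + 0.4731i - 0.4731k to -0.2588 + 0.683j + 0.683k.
0.0256 + 0.1355i - 0.6293j - 0.7648k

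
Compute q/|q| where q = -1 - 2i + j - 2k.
-0.3162 - 0.6325i + 0.3162j - 0.6325k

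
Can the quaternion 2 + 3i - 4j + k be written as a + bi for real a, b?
No. The quaternion 2 + 3i - 4j + k has j-coefficient y = -4 and k-coefficient z = 1, not both zero, so it does not lie in the complex subalgebra spanned by 1 and i.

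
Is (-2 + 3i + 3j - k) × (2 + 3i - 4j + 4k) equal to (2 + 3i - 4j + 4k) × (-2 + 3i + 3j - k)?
No: pq = 3 + 8i - j - 31k ≠ 3 - 8i + 29j + 11k = qp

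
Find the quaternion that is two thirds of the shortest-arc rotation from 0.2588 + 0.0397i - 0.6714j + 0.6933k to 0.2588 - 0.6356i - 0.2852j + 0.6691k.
0.2785 - 0.4358i - 0.4487j + 0.7288k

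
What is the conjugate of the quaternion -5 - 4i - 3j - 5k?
-5 + 4i + 3j + 5k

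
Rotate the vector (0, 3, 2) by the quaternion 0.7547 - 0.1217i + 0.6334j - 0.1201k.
(2.052, 2.888, -0.672)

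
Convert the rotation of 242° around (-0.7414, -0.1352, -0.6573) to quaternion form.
-0.515 - 0.6355i - 0.1159j - 0.5634k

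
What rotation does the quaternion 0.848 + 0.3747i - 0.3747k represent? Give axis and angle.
axis = (√2/2, 0, -√2/2), θ = 64°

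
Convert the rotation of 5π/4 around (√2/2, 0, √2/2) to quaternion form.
-0.3827 + 0.6533i + 0.6533k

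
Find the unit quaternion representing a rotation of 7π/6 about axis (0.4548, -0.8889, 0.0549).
-0.2588 + 0.4393i - 0.8586j + 0.053k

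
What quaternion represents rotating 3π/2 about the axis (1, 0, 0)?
-0.7071 + 0.7071i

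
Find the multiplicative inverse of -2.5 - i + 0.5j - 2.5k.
-0.1818 + 0.0727i - 0.0364j + 0.1818k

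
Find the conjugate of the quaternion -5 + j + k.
-5 - j - k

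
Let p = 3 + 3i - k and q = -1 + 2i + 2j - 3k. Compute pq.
-12 + 5i + 13j - 2k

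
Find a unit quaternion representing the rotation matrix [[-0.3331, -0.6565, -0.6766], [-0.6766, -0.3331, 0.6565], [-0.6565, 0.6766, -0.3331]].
-0.0087 - 0.5773i + 0.5773j + 0.5773k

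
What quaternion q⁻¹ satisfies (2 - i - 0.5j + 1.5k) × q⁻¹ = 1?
0.2667 + 0.1333i + 0.0667j - 0.2k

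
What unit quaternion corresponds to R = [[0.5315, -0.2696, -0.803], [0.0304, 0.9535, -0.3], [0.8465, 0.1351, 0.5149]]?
0.866 + 0.1256i - 0.4762j + 0.0866k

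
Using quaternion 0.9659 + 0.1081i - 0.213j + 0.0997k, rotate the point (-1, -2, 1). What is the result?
(-0.802, -2.311, 0.12)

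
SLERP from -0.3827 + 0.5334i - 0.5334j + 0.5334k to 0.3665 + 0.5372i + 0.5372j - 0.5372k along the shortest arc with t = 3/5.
-0.439 - 0.115i - 0.6301j + 0.6301k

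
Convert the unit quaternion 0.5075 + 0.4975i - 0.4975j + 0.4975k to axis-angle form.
axis = (√3/3, -√3/3, √3/3), θ = 119°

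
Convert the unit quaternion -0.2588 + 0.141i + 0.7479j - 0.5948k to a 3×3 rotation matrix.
[[-0.8263, -0.097, -0.5548], [0.5188, 0.2527, -0.8167], [0.2194, -0.9627, -0.1585]]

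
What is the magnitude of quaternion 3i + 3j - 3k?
√27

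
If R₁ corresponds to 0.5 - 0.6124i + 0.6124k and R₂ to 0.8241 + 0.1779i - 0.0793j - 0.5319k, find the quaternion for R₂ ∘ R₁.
0.8467 - 0.4643i + 0.1771j + 0.1902k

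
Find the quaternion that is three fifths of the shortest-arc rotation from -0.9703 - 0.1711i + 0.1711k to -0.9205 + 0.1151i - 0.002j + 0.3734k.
-0.9549 + 0.0003i - 0.0012j + 0.2968k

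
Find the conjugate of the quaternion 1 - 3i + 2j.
1 + 3i - 2j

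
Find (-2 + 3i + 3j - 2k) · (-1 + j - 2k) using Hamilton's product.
-5 - 7i + j + 9k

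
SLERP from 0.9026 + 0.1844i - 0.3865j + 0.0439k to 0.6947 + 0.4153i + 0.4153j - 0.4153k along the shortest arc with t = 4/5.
0.8082 + 0.3987i + 0.2631j - 0.3445k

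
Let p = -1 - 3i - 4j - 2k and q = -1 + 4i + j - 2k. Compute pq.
13 + 9i - 11j + 17k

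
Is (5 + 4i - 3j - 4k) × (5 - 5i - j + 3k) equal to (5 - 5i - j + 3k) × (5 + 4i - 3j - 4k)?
No: pq = 54 - 18i - 12j - 24k ≠ 54 + 8i - 28j + 14k = qp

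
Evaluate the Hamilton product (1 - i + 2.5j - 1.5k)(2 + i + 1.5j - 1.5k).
-3 - 2.5i + 3.5j - 8.5k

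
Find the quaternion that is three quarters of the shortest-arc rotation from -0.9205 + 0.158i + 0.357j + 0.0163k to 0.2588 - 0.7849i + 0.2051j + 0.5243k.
-0.5248 + 0.7242i - 0.0581j - 0.4436k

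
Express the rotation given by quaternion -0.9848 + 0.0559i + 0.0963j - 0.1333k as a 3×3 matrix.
[[0.9459, -0.2518, -0.2046], [0.2733, 0.9582, 0.0844], [0.1748, -0.1358, 0.9752]]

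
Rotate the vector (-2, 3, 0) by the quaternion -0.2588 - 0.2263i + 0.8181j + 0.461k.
(1.132, 2.635, 2.185)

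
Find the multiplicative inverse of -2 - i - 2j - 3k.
-0.1111 + 0.0556i + 0.1111j + 0.1667k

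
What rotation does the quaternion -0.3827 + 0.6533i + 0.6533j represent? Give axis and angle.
axis = (√2/2, √2/2, 0), θ = 5π/4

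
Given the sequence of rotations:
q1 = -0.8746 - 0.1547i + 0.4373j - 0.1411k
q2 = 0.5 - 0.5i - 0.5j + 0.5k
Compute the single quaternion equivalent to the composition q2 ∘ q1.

q2 · q1 = -0.2255 + 0.2119i + 0.5081j - 0.8038k
-0.2255 + 0.2119i + 0.5081j - 0.8038k


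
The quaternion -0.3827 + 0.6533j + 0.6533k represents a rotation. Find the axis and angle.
axis = (0, √2/2, √2/2), θ = 5π/4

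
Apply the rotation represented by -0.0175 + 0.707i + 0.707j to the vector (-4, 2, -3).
(2.072, -4.072, 2.85)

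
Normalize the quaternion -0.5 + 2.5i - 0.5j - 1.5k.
-0.1667 + 0.8333i - 0.1667j - 0.5k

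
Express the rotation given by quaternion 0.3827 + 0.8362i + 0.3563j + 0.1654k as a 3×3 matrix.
[[0.6914, 0.4693, 0.5493], [0.7225, -0.4532, -0.5222], [0.0039, 0.7579, -0.6524]]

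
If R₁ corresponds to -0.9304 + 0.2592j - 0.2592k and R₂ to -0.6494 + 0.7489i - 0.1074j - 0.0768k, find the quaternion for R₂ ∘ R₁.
0.6121 - 0.649i + 0.1257j + 0.4339k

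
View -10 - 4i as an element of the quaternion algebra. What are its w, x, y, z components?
-10 - 4i + 0j + 0k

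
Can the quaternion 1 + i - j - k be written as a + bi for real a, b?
No. The quaternion 1 + i - j - k has j-coefficient y = -1 and k-coefficient z = -1, not both zero, so it does not lie in the complex subalgebra spanned by 1 and i.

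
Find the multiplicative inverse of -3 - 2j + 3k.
-0.1364 + 0.0909j - 0.1364k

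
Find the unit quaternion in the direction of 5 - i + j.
0.9623 - 0.1925i + 0.1925j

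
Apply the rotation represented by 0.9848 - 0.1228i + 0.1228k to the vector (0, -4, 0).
(0.967, -3.759, 0.967)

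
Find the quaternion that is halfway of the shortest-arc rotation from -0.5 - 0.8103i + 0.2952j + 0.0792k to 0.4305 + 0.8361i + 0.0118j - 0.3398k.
-0.4753 - 0.841i + 0.1448j + 0.214k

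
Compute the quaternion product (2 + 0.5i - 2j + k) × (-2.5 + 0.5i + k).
-6.25 - 2.25i + 5j + 0.5k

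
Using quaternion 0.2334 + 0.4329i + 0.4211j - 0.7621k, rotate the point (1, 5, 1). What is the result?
(2.622, -3.517, -2.785)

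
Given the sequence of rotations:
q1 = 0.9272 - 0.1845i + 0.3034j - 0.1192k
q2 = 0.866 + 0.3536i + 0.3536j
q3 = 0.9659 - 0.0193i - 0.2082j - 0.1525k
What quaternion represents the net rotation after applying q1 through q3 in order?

q2 · q1 = 0.7609 + 0.1259i + 0.6328j + 0.0693k
q3 · q2 · q1 = 0.8797 + 0.189i + 0.4349j - 0.0351k
0.8797 + 0.189i + 0.4349j - 0.0351k
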